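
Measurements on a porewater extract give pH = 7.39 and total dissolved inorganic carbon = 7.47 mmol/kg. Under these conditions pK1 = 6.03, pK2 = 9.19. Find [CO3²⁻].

α₂ = 1 / (1 + [H⁺]/K2 + [H⁺]²/(K1K2)) = 1 / (1 + 10^+1.80 + 10^+0.44)
   = 1 / (1 + 63.096 + 2.7542) = 1/66.850 = 0.01496
[CO3²⁻] = α₂ × DIC = 0.01496 × 7.47 = 0.112 mmol/kg

[CO3²⁻] = 0.112 mmol/kg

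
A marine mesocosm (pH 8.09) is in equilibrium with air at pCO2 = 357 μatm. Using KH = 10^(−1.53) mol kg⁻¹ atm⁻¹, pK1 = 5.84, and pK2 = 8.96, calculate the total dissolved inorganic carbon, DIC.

DIC = 2.14 mmol/kg

[CO2*] = KH · pCO2 = 10^(−1.53) × 357×10^-6 = 1.054×10^-5 mol/kg
α₀ = 1/(1 + K1/[H⁺] + K1K2/[H⁺]²) = 1/(1 + 10^+2.25 + 10^+1.38) = 0.004931
DIC = [CO2*]/α₀ = 1.054×10^-5 / 0.004931 = 2.14 mmol/kg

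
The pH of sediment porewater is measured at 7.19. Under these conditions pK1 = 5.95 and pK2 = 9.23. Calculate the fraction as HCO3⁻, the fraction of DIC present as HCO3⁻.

α₁ = 1 / (1 + [H⁺]/K1 + K2/[H⁺]) = 1 / (1 + 10^-1.24 + 10^-2.04)
   = 1 / (1 + 0.057544 + 0.0091201) = 1/1.0667 = 0.9375

α₁ = 0.938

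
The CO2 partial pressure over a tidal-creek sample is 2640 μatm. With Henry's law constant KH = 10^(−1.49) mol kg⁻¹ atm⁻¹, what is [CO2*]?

KH = 10^(−1.49) = 3.236×10^-2 mol kg⁻¹ atm⁻¹
[CO2*] = KH · pCO2 = 3.236×10^-2 × 2640×10^-6 atm = 8.54×10^-5 mol/kg

[CO2*] = 85.4 μmol/kg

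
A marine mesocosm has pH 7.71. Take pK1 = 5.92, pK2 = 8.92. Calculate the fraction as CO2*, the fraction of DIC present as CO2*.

α₀ = 1 / (1 + K1/[H⁺] + K1K2/[H⁺]²) = 1 / (1 + 10^+1.79 + 10^+0.58)
   = 1 / (1 + 61.660 + 3.8019) = 1/66.461 = 0.01505

α₀ = 0.0150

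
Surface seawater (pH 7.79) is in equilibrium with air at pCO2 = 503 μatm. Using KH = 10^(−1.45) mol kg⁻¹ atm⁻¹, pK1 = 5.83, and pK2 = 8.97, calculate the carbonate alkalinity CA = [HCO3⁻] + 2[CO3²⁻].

[CO2*] = KH · pCO2 = 10^(−1.45) × 503×10^-6 = 1.785×10^-5 mol/kg
α₀ = 1/(1 + K1/[H⁺] + K1K2/[H⁺]²) = 1/(1 + 10^+1.96 + 10^+0.78) = 0.01018
DIC = [CO2*]/α₀ = 1.785×10^-5 / 0.01018 = 1.753 mmol/kg
CA = (α₁ + 2α₂)·DIC = (0.9285 + 2×0.06134) × 1.753 = 1.84 mmol/kg

CA = 1.84 mmol/kg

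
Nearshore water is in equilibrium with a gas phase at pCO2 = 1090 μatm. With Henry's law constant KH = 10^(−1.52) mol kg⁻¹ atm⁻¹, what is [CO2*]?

[CO2*] = 32.9 μmol/kg

KH = 10^(−1.52) = 3.020×10^-2 mol kg⁻¹ atm⁻¹
[CO2*] = KH · pCO2 = 3.020×10^-2 × 1090×10^-6 atm = 3.29×10^-5 mol/kg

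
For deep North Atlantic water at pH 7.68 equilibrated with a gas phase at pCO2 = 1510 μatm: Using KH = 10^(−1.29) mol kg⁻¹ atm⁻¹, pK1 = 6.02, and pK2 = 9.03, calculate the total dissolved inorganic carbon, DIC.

[CO2*] = KH · pCO2 = 10^(−1.29) × 1510×10^-6 = 7.744×10^-5 mol/kg
α₀ = 1/(1 + K1/[H⁺] + K1K2/[H⁺]²) = 1/(1 + 10^+1.66 + 10^+0.31) = 0.02051
DIC = [CO2*]/α₀ = 7.744×10^-5 / 0.02051 = 3.78 mmol/kg

DIC = 3.78 mmol/kg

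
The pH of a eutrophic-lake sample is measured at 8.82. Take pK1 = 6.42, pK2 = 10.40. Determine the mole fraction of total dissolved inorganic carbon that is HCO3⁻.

α₁ = 1 / (1 + [H⁺]/K1 + K2/[H⁺]) = 1 / (1 + 10^-2.40 + 10^-1.58)
   = 1 / (1 + 0.0039811 + 0.026303) = 1/1.0303 = 0.9706

α₁ = 0.971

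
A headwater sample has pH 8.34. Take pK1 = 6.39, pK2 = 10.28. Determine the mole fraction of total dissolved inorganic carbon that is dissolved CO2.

α₀ = 0.0110

α₀ = 1 / (1 + K1/[H⁺] + K1K2/[H⁺]²) = 1 / (1 + 10^+1.95 + 10^+0.01)
   = 1 / (1 + 89.125 + 1.0233) = 1/91.148 = 0.01097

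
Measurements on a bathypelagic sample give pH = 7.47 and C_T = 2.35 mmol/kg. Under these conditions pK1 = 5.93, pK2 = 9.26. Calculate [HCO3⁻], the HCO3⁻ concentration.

α₁ = 1 / (1 + [H⁺]/K1 + K2/[H⁺]) = 1 / (1 + 10^-1.54 + 10^-1.79)
   = 1 / (1 + 0.028840 + 0.016218) = 1/1.0451 = 0.9569
[HCO3⁻] = α₁ × DIC = 0.9569 × 2.35 = 2.25 mmol/kg

[HCO3⁻] = 2.25 mmol/kg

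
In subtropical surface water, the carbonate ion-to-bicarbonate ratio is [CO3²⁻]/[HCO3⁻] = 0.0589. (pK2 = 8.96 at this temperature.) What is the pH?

From K2 = [H⁺][CO3²⁻]/[HCO3⁻]:  pH = pK2 + log₁₀([CO3²⁻]/[HCO3⁻])
log₁₀(0.0589) = -1.230
pH = 8.96 + (-1.230) = 7.73

pH = 7.73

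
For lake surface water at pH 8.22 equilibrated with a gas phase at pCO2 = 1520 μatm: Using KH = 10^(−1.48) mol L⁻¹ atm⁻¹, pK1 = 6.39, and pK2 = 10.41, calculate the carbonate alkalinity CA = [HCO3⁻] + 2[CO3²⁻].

CA = 3.45 mmol/L

[CO2*] = KH · pCO2 = 10^(−1.48) × 1520×10^-6 = 5.033×10^-5 mol/L
α₀ = 1/(1 + K1/[H⁺] + K1K2/[H⁺]²) = 1/(1 + 10^+1.83 + 10^-0.36) = 0.01448
DIC = [CO2*]/α₀ = 5.033×10^-5 / 0.01448 = 3.475 mmol/L
CA = (α₁ + 2α₂)·DIC = (0.9792 + 2×0.006322) × 3.475 = 3.45 mmol/L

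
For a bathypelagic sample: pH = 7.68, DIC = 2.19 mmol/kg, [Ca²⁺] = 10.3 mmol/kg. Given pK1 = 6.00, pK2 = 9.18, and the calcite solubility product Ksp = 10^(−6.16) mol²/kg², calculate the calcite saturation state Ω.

α₂ = 1 / (1 + [H⁺]/K2 + [H⁺]²/(K1K2)) = 1 / (1 + 10^+1.50 + 10^-0.18)
   = 1 / (1 + 31.623 + 0.66069) = 1/33.283 = 0.03004
[CO3²⁻] = α₂ × DIC = 0.03004 × 2.19 = 0.06580 mmol/kg
Ksp = 10^(−6.16) = 6.918×10^-7
Ω = [Ca²⁺][CO3²⁻]/Ksp = (10.3×10^-3)(6.580×10^-5) / 6.918×10^-7 = 0.980

Ω = 0.980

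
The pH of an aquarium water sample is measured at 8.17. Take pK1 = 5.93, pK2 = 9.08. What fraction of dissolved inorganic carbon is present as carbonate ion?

α₂ = 1 / (1 + [H⁺]/K2 + [H⁺]²/(K1K2)) = 1 / (1 + 10^+0.91 + 10^-1.33)
   = 1 / (1 + 8.1283 + 0.046774) = 1/9.1751 = 0.1090

α₂ = 0.109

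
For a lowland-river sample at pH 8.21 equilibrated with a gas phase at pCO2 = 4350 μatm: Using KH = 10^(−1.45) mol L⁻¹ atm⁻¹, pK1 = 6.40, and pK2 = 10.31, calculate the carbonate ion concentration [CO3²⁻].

[CO3²⁻] = 0.0792 mmol/L

[CO2*] = KH · pCO2 = 10^(−1.45) × 4350×10^-6 = 1.543×10^-4 mol/L
α₀ = 1/(1 + K1/[H⁺] + K1K2/[H⁺]²) = 1/(1 + 10^+1.81 + 10^-0.29) = 0.01513
DIC = [CO2*]/α₀ = 1.543×10^-4 / 0.01513 = 10.20 mmol/L
[CO3²⁻] = α₂·DIC; α₂ = 0.007761, so [CO3²⁻] = 0.007761 × 10.20 = 0.0792 mmol/L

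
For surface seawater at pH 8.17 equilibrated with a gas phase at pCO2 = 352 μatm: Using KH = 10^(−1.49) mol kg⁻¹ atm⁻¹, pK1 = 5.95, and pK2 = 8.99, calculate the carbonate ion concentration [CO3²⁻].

[CO2*] = KH · pCO2 = 10^(−1.49) × 352×10^-6 = 1.139×10^-5 mol/kg
α₀ = 1/(1 + K1/[H⁺] + K1K2/[H⁺]²) = 1/(1 + 10^+2.22 + 10^+1.40) = 0.005206
DIC = [CO2*]/α₀ = 1.139×10^-5 / 0.005206 = 2.188 mmol/kg
[CO3²⁻] = α₂·DIC; α₂ = 0.1308, so [CO3²⁻] = 0.1308 × 2.188 = 0.286 mmol/kg

[CO3²⁻] = 0.286 mmol/kg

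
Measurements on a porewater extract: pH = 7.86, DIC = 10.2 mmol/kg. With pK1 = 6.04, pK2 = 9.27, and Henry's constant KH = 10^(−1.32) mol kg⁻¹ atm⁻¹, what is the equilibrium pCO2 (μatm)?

pCO2 = 3060 μatm

α₀ = 1 / (1 + K1/[H⁺] + K1K2/[H⁺]²) = 1 / (1 + 10^+1.82 + 10^+0.41)
   = 1 / (1 + 66.069 + 2.5704) = 1/69.640 = 0.01436
[CO2*] = α₀ × DIC = 0.01436 × 10.2 = 0.1465 mmol/kg
pCO2 = [CO2*]/KH = 1.465×10^-4 / 4.786×10^-2 = 3060 μatm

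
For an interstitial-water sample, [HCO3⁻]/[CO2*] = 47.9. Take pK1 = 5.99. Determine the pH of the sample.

From K1 = [H⁺][HCO3⁻]/[CO2*]:  pH = pK1 + log₁₀([HCO3⁻]/[CO2*])
log₁₀(47.9) = +1.680
pH = 5.99 + (+1.680) = 7.67

pH = 7.67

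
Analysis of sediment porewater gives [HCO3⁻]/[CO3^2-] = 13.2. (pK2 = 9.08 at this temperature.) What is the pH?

From K2 = [H⁺][CO3^2-]/[HCO3⁻]:  pH = pK2 − log₁₀([HCO3⁻]/[CO3^2-])
log₁₀(13.2) = +1.121
pH = 9.08 − (+1.121) = 7.96

pH = 7.96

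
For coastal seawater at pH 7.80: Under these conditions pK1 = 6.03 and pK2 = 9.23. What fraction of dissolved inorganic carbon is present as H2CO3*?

α₀ = 0.0161

α₀ = 1 / (1 + K1/[H⁺] + K1K2/[H⁺]²) = 1 / (1 + 10^+1.77 + 10^+0.34)
   = 1 / (1 + 58.884 + 2.1878) = 1/62.072 = 0.01611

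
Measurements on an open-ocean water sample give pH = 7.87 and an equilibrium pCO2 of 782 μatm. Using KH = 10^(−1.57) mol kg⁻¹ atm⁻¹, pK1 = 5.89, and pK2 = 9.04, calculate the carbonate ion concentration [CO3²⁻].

[CO3²⁻] = 0.136 mmol/kg

[CO2*] = KH · pCO2 = 10^(−1.57) × 782×10^-6 = 2.105×10^-5 mol/kg
α₀ = 1/(1 + K1/[H⁺] + K1K2/[H⁺]²) = 1/(1 + 10^+1.98 + 10^+0.81) = 0.009713
DIC = [CO2*]/α₀ = 2.105×10^-5 / 0.009713 = 2.167 mmol/kg
[CO3²⁻] = α₂·DIC; α₂ = 0.06271, so [CO3²⁻] = 0.06271 × 2.167 = 0.136 mmol/kg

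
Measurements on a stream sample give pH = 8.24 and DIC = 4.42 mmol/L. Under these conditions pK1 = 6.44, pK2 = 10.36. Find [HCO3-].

[HCO3⁻] = 4.32 mmol/L

α₁ = 1 / (1 + [H⁺]/K1 + K2/[H⁺]) = 1 / (1 + 10^-1.80 + 10^-2.12)
   = 1 / (1 + 0.015849 + 0.0075858) = 1/1.0234 = 0.9771
[HCO3⁻] = α₁ × DIC = 0.9771 × 4.42 = 4.32 mmol/L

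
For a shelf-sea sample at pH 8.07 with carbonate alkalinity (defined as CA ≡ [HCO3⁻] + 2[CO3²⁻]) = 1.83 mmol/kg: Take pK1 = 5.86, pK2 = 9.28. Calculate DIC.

DIC = 1.74 mmol/kg

CA = [HCO3⁻] + 2[CO3²⁻] = (α₁ + 2α₂)·DIC
At pH 8.07: [H⁺]/K1 = 10^-2.21 = 0.0061660, K2/[H⁺] = 10^-1.21 = 0.061660
α₁ = 1/(1 + 0.0061660 + 0.061660) = 1/1.0678 = 0.9365; α₂ = α₁·K2/[H⁺] = 0.05774
α₁ + 2α₂ = 1.0520
DIC = CA / (α₁ + 2α₂) = 1.83 / 1.0520 = 1.74 mmol/kg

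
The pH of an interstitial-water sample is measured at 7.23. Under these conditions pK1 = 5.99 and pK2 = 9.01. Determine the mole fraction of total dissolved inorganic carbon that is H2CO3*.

α₀ = 0.0536

α₀ = 1 / (1 + K1/[H⁺] + K1K2/[H⁺]²) = 1 / (1 + 10^+1.24 + 10^-0.54)
   = 1 / (1 + 17.378 + 0.28840) = 1/18.666 = 0.05357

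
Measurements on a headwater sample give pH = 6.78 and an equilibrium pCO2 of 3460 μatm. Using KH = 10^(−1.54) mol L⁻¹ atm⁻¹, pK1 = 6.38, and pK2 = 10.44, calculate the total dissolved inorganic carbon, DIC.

DIC = 0.350 mmol/L

[CO2*] = KH · pCO2 = 10^(−1.54) × 3460×10^-6 = 9.979×10^-5 mol/L
α₀ = 1/(1 + K1/[H⁺] + K1K2/[H⁺]²) = 1/(1 + 10^+0.40 + 10^-3.26) = 0.2847
DIC = [CO2*]/α₀ = 9.979×10^-5 / 0.2847 = 0.350 mmol/L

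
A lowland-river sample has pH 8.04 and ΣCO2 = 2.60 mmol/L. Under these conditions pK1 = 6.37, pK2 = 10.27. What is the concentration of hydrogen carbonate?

[HCO3⁻] = 2.53 mmol/L

α₁ = 1 / (1 + [H⁺]/K1 + K2/[H⁺]) = 1 / (1 + 10^-1.67 + 10^-2.23)
   = 1 / (1 + 0.021380 + 0.0058884) = 1/1.0273 = 0.9735
[HCO3⁻] = α₁ × DIC = 0.9735 × 2.60 = 2.53 mmol/L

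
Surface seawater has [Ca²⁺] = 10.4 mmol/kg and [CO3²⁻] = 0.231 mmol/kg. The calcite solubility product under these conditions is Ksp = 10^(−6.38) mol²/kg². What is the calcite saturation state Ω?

Ksp = 10^(−6.38) = 4.169×10^-7
Ω = [Ca²⁺][CO3²⁻]/Ksp = (10.4×10^-3)(0.231×10^-3) / 4.169×10^-7 = 5.76

Ω = 5.76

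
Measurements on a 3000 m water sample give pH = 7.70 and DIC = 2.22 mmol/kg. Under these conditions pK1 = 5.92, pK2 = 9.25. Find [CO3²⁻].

[CO3²⁻] = 0.0599 mmol/kg

α₂ = 1 / (1 + [H⁺]/K2 + [H⁺]²/(K1K2)) = 1 / (1 + 10^+1.55 + 10^-0.23)
   = 1 / (1 + 35.481 + 0.58884) = 1/37.070 = 0.02698
[CO3²⁻] = α₂ × DIC = 0.02698 × 2.22 = 0.0599 mmol/kg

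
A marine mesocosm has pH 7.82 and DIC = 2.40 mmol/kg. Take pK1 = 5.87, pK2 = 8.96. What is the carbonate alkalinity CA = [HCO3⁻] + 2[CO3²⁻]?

CA = [HCO3⁻] + 2[CO3²⁻] = (α₁ + 2α₂)·DIC
At pH 7.82: [H⁺]/K1 = 10^-1.95 = 0.011220, K2/[H⁺] = 10^-1.14 = 0.072444
α₁ = 1/(1 + 0.011220 + 0.072444) = 1/1.0837 = 0.9228; α₂ = α₁·K2/[H⁺] = 0.06685
α₁ + 2α₂ = 1.0565
CA = 1.0565 × 2.40 = 2.54 mmol/kg

CA = 2.54 mmol/kg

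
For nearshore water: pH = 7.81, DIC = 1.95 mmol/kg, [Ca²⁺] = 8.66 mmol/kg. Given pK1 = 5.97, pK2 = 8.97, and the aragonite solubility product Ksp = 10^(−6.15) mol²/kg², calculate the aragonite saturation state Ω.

Ω = 1.52

α₂ = 1 / (1 + [H⁺]/K2 + [H⁺]²/(K1K2)) = 1 / (1 + 10^+1.16 + 10^-0.68)
   = 1 / (1 + 14.454 + 0.20893) = 1/15.663 = 0.06384
[CO3²⁻] = α₂ × DIC = 0.06384 × 1.95 = 0.1245 mmol/kg
Ksp = 10^(−6.15) = 7.079×10^-7
Ω = [Ca²⁺][CO3²⁻]/Ksp = (8.66×10^-3)(1.245×10^-4) / 7.079×10^-7 = 1.52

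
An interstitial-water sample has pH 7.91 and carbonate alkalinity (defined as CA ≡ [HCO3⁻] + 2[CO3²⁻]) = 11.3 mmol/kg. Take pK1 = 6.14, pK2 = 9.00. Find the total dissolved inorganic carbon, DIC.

DIC = 10.7 mmol/kg

CA = [HCO3⁻] + 2[CO3²⁻] = (α₁ + 2α₂)·DIC
At pH 7.91: [H⁺]/K1 = 10^-1.77 = 0.016982, K2/[H⁺] = 10^-1.09 = 0.081283
α₁ = 1/(1 + 0.016982 + 0.081283) = 1/1.0983 = 0.9105; α₂ = α₁·K2/[H⁺] = 0.07401
α₁ + 2α₂ = 1.0585
DIC = CA / (α₁ + 2α₂) = 11.3 / 1.0585 = 10.7 mmol/kg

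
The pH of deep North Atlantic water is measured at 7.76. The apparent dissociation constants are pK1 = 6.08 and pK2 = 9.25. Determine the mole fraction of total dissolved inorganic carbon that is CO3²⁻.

α₂ = 0.0307

α₂ = 1 / (1 + [H⁺]/K2 + [H⁺]²/(K1K2)) = 1 / (1 + 10^+1.49 + 10^-0.19)
   = 1 / (1 + 30.903 + 0.64565) = 1/32.549 = 0.03072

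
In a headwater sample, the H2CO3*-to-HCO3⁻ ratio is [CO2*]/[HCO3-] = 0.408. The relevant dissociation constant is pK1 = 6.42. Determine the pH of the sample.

pH = 6.81

From K1 = [H⁺][HCO3-]/[CO2*]:  pH = pK1 − log₁₀([CO2*]/[HCO3-])
log₁₀(0.408) = -0.389
pH = 6.42 − (-0.389) = 6.81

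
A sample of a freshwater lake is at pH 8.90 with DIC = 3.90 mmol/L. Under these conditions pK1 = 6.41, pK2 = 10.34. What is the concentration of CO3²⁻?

[CO3²⁻] = 0.136 mmol/L

α₂ = 1 / (1 + [H⁺]/K2 + [H⁺]²/(K1K2)) = 1 / (1 + 10^+1.44 + 10^-1.05)
   = 1 / (1 + 27.542 + 0.089125) = 1/28.631 = 0.03493
[CO3²⁻] = α₂ × DIC = 0.03493 × 3.90 = 0.136 mmol/L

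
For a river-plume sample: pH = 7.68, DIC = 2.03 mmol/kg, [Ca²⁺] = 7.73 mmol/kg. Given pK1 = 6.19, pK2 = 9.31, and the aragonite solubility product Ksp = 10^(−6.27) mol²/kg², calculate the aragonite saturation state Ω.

Ω = 0.649

α₂ = 1 / (1 + [H⁺]/K2 + [H⁺]²/(K1K2)) = 1 / (1 + 10^+1.63 + 10^+0.14)
   = 1 / (1 + 42.658 + 1.3804) = 1/45.038 = 0.02220
[CO3²⁻] = α₂ × DIC = 0.02220 × 2.03 = 0.04507 mmol/kg
Ksp = 10^(−6.27) = 5.370×10^-7
Ω = [Ca²⁺][CO3²⁻]/Ksp = (7.73×10^-3)(4.507×10^-5) / 5.370×10^-7 = 0.649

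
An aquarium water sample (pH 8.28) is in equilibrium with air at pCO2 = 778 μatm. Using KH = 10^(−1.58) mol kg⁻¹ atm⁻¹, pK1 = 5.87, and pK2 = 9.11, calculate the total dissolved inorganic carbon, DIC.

DIC = 6.06 mmol/kg

[CO2*] = KH · pCO2 = 10^(−1.58) × 778×10^-6 = 2.046×10^-5 mol/kg
α₀ = 1/(1 + K1/[H⁺] + K1K2/[H⁺]²) = 1/(1 + 10^+2.41 + 10^+1.58) = 0.003378
DIC = [CO2*]/α₀ = 2.046×10^-5 / 0.003378 = 6.06 mmol/kg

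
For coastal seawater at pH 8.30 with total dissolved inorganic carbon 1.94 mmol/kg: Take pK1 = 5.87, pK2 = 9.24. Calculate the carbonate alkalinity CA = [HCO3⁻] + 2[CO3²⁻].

CA = 2.13 mmol/kg

CA = [HCO3⁻] + 2[CO3²⁻] = (α₁ + 2α₂)·DIC
At pH 8.30: [H⁺]/K1 = 10^-2.43 = 0.0037154, K2/[H⁺] = 10^-0.94 = 0.11482
α₁ = 1/(1 + 0.0037154 + 0.11482) = 1/1.1185 = 0.8940; α₂ = α₁·K2/[H⁺] = 0.1026
α₁ + 2α₂ = 1.0993
CA = 1.0993 × 1.94 = 2.13 mmol/kg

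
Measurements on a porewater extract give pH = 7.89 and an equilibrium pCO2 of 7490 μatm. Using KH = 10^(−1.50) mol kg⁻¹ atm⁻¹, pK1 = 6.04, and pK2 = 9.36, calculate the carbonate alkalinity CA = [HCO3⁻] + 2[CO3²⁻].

CA = 17.9 mmol/kg

[CO2*] = KH · pCO2 = 10^(−1.50) × 7490×10^-6 = 2.369×10^-4 mol/kg
α₀ = 1/(1 + K1/[H⁺] + K1K2/[H⁺]²) = 1/(1 + 10^+1.85 + 10^+0.38) = 0.01348
DIC = [CO2*]/α₀ = 2.369×10^-4 / 0.01348 = 17.57 mmol/kg
CA = (α₁ + 2α₂)·DIC = (0.9542 + 2×0.03233) × 17.57 = 17.9 mmol/kg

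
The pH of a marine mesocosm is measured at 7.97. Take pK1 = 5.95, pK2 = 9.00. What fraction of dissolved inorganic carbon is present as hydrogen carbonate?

α₁ = 0.907

α₁ = 1 / (1 + [H⁺]/K1 + K2/[H⁺]) = 1 / (1 + 10^-2.02 + 10^-1.03)
   = 1 / (1 + 0.0095499 + 0.093325) = 1/1.1029 = 0.9067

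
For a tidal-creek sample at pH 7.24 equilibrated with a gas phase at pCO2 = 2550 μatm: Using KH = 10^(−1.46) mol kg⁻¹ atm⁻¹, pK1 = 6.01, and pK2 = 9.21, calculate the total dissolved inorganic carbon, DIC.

[CO2*] = KH · pCO2 = 10^(−1.46) × 2550×10^-6 = 8.842×10^-5 mol/kg
α₀ = 1/(1 + K1/[H⁺] + K1K2/[H⁺]²) = 1/(1 + 10^+1.23 + 10^-0.74) = 0.05505
DIC = [CO2*]/α₀ = 8.842×10^-5 / 0.05505 = 1.61 mmol/kg

DIC = 1.61 mmol/kg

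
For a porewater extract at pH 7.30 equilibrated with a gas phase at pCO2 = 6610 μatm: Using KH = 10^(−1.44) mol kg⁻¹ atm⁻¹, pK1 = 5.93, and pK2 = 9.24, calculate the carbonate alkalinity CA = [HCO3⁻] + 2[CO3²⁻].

[CO2*] = KH · pCO2 = 10^(−1.44) × 6610×10^-6 = 2.400×10^-4 mol/kg
α₀ = 1/(1 + K1/[H⁺] + K1K2/[H⁺]²) = 1/(1 + 10^+1.37 + 10^-0.57) = 0.04047
DIC = [CO2*]/α₀ = 2.400×10^-4 / 0.04047 = 5.931 mmol/kg
CA = (α₁ + 2α₂)·DIC = (0.9486 + 2×0.01089) × 5.931 = 5.76 mmol/kg

CA = 5.76 mmol/kg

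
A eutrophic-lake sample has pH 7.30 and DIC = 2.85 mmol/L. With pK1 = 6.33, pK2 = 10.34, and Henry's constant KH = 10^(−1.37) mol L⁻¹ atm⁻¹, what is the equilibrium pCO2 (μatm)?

α₀ = 1 / (1 + K1/[H⁺] + K1K2/[H⁺]²) = 1 / (1 + 10^+0.97 + 10^-2.07)
   = 1 / (1 + 9.3325 + 0.0085114) = 1/10.341 = 0.09670
[CO2*] = α₀ × DIC = 0.09670 × 2.85 = 0.2756 mmol/L
pCO2 = [CO2*]/KH = 2.756×10^-4 / 4.266×10^-2 = 6460 μatm

pCO2 = 6460 μatm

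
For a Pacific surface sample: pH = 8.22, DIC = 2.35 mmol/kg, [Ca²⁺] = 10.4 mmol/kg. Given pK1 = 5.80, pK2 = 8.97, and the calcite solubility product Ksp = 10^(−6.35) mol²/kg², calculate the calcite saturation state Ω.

Ω = 8.23

α₂ = 1 / (1 + [H⁺]/K2 + [H⁺]²/(K1K2)) = 1 / (1 + 10^+0.75 + 10^-1.67)
   = 1 / (1 + 5.6234 + 0.021380) = 1/6.6448 = 0.1505
[CO3²⁻] = α₂ × DIC = 0.1505 × 2.35 = 0.3537 mmol/kg
Ksp = 10^(−6.35) = 4.467×10^-7
Ω = [Ca²⁺][CO3²⁻]/Ksp = (10.4×10^-3)(3.537×10^-4) / 4.467×10^-7 = 8.23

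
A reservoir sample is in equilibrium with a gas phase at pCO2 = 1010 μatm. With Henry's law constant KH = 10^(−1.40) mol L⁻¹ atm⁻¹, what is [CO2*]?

KH = 10^(−1.40) = 3.981×10^-2 mol L⁻¹ atm⁻¹
[CO2*] = KH · pCO2 = 3.981×10^-2 × 1010×10^-6 atm = 4.02×10^-5 mol/L

[CO2*] = 40.2 μmol/L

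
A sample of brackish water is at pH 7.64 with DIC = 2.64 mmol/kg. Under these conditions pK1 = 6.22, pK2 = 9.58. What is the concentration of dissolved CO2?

[CO2*] = 0.0956 mmol/kg

α₀ = 1 / (1 + K1/[H⁺] + K1K2/[H⁺]²) = 1 / (1 + 10^+1.42 + 10^-0.52)
   = 1 / (1 + 26.303 + 0.30200) = 1/27.605 = 0.03623
[CO2*] = α₀ × DIC = 0.03623 × 2.64 = 0.0956 mmol/kg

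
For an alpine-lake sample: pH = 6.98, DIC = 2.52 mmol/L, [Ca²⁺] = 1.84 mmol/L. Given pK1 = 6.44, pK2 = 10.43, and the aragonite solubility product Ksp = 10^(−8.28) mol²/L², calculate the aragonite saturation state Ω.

Ω = 0.243

α₂ = 1 / (1 + [H⁺]/K2 + [H⁺]²/(K1K2)) = 1 / (1 + 10^+3.45 + 10^+2.91)
   = 1 / (1 + 2818.4 + 812.83) = 1/3632.2 = 0.0002753
[CO3²⁻] = α₂ × DIC = 0.0002753 × 2.52 = 0.0006938 mmol/L = 0.6938 μmol/L
Ksp = 10^(−8.28) = 5.248×10^-9
Ω = [Ca²⁺][CO3²⁻]/Ksp = (1.84×10^-3)(6.938×10^-7) / 5.248×10^-9 = 0.243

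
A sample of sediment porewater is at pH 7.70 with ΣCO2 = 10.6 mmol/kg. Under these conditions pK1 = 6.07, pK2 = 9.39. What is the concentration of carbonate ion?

[CO3²⁻] = 0.207 mmol/kg

α₂ = 1 / (1 + [H⁺]/K2 + [H⁺]²/(K1K2)) = 1 / (1 + 10^+1.69 + 10^+0.06)
   = 1 / (1 + 48.978 + 1.1482) = 1/51.126 = 0.01956
[CO3²⁻] = α₂ × DIC = 0.01956 × 10.6 = 0.207 mmol/kg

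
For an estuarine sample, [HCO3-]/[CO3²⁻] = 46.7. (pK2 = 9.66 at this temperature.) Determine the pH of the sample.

pH = 7.99

From K2 = [H⁺][CO3²⁻]/[HCO3-]:  pH = pK2 − log₁₀([HCO3-]/[CO3²⁻])
log₁₀(46.7) = +1.669
pH = 9.66 − (+1.669) = 7.99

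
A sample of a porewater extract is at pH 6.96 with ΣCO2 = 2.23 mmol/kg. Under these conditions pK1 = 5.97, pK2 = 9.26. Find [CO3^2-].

α₂ = 1 / (1 + [H⁺]/K2 + [H⁺]²/(K1K2)) = 1 / (1 + 10^+2.30 + 10^+1.31)
   = 1 / (1 + 199.53 + 20.417) = 1/220.94 = 0.004526
[CO3²⁻] = α₂ × DIC = 0.004526 × 2.23 = 0.0101 mmol/kg = 10.1 μmol/kg

[CO3²⁻] = 10.1 μmol/kg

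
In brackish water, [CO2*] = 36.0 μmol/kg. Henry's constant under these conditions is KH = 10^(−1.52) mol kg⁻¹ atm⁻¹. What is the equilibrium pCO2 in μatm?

KH = 10^(−1.52) = 3.020×10^-2 mol kg⁻¹ atm⁻¹
pCO2 = [CO2*]/KH = 36.0×10^-6 / 3.020×10^-2 = 1.19×10^-3 atm = 1190 μatm

pCO2 = 1190 μatm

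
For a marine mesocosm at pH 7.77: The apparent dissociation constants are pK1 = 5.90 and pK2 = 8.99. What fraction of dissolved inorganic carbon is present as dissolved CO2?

α₀ = 0.0126

α₀ = 1 / (1 + K1/[H⁺] + K1K2/[H⁺]²) = 1 / (1 + 10^+1.87 + 10^+0.65)
   = 1 / (1 + 74.131 + 4.4668) = 1/79.598 = 0.01256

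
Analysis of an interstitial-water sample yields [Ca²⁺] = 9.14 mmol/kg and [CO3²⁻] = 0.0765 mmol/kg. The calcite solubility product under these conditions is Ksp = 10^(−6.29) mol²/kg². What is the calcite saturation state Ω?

Ω = 1.36

Ksp = 10^(−6.29) = 5.129×10^-7
Ω = [Ca²⁺][CO3²⁻]/Ksp = (9.14×10^-3)(0.0765×10^-3) / 5.129×10^-7 = 1.36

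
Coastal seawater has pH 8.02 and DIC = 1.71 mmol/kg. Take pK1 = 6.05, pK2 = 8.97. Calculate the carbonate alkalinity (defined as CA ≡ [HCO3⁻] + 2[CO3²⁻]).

CA = 1.86 mmol/kg

CA = [HCO3⁻] + 2[CO3²⁻] = (α₁ + 2α₂)·DIC
At pH 8.02: [H⁺]/K1 = 10^-1.97 = 0.010715, K2/[H⁺] = 10^-0.95 = 0.11220
α₁ = 1/(1 + 0.010715 + 0.11220) = 1/1.1229 = 0.8905; α₂ = α₁·K2/[H⁺] = 0.09992
α₁ + 2α₂ = 1.0904
CA = 1.0904 × 1.71 = 1.86 mmol/kg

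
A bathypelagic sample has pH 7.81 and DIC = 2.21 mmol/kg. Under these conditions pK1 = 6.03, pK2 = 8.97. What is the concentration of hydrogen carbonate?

α₁ = 1 / (1 + [H⁺]/K1 + K2/[H⁺]) = 1 / (1 + 10^-1.78 + 10^-1.16)
   = 1 / (1 + 0.016596 + 0.069183) = 1/1.0858 = 0.9210
[HCO3⁻] = α₁ × DIC = 0.9210 × 2.21 = 2.04 mmol/kg

[HCO3⁻] = 2.04 mmol/kg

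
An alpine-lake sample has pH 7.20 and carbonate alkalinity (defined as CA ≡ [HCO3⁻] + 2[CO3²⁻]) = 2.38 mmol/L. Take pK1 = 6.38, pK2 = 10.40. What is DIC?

DIC = 2.74 mmol/L

CA = [HCO3⁻] + 2[CO3²⁻] = (α₁ + 2α₂)·DIC
At pH 7.20: [H⁺]/K1 = 10^-0.82 = 0.15136, K2/[H⁺] = 10^-3.20 = 0.00063096
α₁ = 1/(1 + 0.15136 + 0.00063096) = 1/1.1520 = 0.8681; α₂ = α₁·K2/[H⁺] = 0.0005477
α₁ + 2α₂ = 0.8692
DIC = CA / (α₁ + 2α₂) = 2.38 / 0.8692 = 2.74 mmol/L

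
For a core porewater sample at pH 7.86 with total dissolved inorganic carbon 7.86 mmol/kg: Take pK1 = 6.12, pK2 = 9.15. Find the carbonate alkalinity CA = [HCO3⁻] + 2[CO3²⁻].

CA = [HCO3⁻] + 2[CO3²⁻] = (α₁ + 2α₂)·DIC
At pH 7.86: [H⁺]/K1 = 10^-1.74 = 0.018197, K2/[H⁺] = 10^-1.29 = 0.051286
α₁ = 1/(1 + 0.018197 + 0.051286) = 1/1.0695 = 0.9350; α₂ = α₁·K2/[H⁺] = 0.04795
α₁ + 2α₂ = 1.0309
CA = 1.0309 × 7.86 = 8.10 mmol/kg

CA = 8.10 mmol/kg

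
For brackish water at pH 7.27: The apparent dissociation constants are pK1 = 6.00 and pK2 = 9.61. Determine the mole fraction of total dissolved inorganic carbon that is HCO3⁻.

α₁ = 1 / (1 + [H⁺]/K1 + K2/[H⁺]) = 1 / (1 + 10^-1.27 + 10^-2.34)
   = 1 / (1 + 0.053703 + 0.0045709) = 1/1.0583 = 0.9449

α₁ = 0.945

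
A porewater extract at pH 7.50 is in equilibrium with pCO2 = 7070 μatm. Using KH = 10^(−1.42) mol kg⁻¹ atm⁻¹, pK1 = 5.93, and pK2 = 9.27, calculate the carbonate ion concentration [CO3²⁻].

[CO2*] = KH · pCO2 = 10^(−1.42) × 7070×10^-6 = 2.688×10^-4 mol/kg
α₀ = 1/(1 + K1/[H⁺] + K1K2/[H⁺]²) = 1/(1 + 10^+1.57 + 10^-0.20) = 0.02578
DIC = [CO2*]/α₀ = 2.688×10^-4 / 0.02578 = 10.43 mmol/kg
[CO3²⁻] = α₂·DIC; α₂ = 0.01627, so [CO3²⁻] = 0.01627 × 10.43 = 0.170 mmol/kg

[CO3²⁻] = 0.170 mmol/kg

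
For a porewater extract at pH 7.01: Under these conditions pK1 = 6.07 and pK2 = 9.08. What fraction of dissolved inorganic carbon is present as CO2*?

α₀ = 0.102

α₀ = 1 / (1 + K1/[H⁺] + K1K2/[H⁺]²) = 1 / (1 + 10^+0.94 + 10^-1.13)
   = 1 / (1 + 8.7096 + 0.074131) = 1/9.7838 = 0.1022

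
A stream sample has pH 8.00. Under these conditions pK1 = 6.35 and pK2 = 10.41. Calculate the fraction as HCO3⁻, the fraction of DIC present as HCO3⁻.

α₁ = 0.974

α₁ = 1 / (1 + [H⁺]/K1 + K2/[H⁺]) = 1 / (1 + 10^-1.65 + 10^-2.41)
   = 1 / (1 + 0.022387 + 0.0038905) = 1/1.0263 = 0.9744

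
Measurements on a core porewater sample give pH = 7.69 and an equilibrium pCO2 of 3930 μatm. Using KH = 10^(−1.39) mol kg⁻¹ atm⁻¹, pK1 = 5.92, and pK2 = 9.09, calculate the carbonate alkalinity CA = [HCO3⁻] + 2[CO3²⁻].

[CO2*] = KH · pCO2 = 10^(−1.39) × 3930×10^-6 = 1.601×10^-4 mol/kg
α₀ = 1/(1 + K1/[H⁺] + K1K2/[H⁺]²) = 1/(1 + 10^+1.77 + 10^+0.37) = 0.01607
DIC = [CO2*]/α₀ = 1.601×10^-4 / 0.01607 = 9.963 mmol/kg
CA = (α₁ + 2α₂)·DIC = (0.9463 + 2×0.03767) × 9.963 = 10.2 mmol/kg

CA = 10.2 mmol/kg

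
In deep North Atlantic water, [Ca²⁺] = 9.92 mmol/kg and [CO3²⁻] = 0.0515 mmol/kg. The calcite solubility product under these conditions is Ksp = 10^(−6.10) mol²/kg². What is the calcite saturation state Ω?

Ksp = 10^(−6.10) = 7.943×10^-7
Ω = [Ca²⁺][CO3²⁻]/Ksp = (9.92×10^-3)(0.0515×10^-3) / 7.943×10^-7 = 0.643

Ω = 0.643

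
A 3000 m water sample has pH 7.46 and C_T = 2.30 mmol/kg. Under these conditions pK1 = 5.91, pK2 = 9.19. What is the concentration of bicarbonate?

α₁ = 1 / (1 + [H⁺]/K1 + K2/[H⁺]) = 1 / (1 + 10^-1.55 + 10^-1.73)
   = 1 / (1 + 0.028184 + 0.018621) = 1/1.0468 = 0.9553
[HCO3⁻] = α₁ × DIC = 0.9553 × 2.30 = 2.20 mmol/kg

[HCO3⁻] = 2.20 mmol/kg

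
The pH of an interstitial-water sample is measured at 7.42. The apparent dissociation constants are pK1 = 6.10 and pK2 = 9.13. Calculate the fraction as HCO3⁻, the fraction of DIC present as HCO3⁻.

α₁ = 1 / (1 + [H⁺]/K1 + K2/[H⁺]) = 1 / (1 + 10^-1.32 + 10^-1.71)
   = 1 / (1 + 0.047863 + 0.019498) = 1/1.0674 = 0.9369

α₁ = 0.937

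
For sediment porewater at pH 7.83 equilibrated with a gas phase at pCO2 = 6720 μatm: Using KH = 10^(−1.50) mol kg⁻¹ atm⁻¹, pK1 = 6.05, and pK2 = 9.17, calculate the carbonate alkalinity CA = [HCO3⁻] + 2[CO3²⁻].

[CO2*] = KH · pCO2 = 10^(−1.50) × 6720×10^-6 = 2.125×10^-4 mol/kg
α₀ = 1/(1 + K1/[H⁺] + K1K2/[H⁺]²) = 1/(1 + 10^+1.78 + 10^+0.44) = 0.01562
DIC = [CO2*]/α₀ = 2.125×10^-4 / 0.01562 = 13.60 mmol/kg
CA = (α₁ + 2α₂)·DIC = (0.9413 + 2×0.04303) × 13.60 = 14.0 mmol/kg

CA = 14.0 mmol/kg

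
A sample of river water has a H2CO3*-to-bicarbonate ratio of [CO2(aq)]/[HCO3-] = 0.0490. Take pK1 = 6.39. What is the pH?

From K1 = [H⁺][HCO3-]/[CO2(aq)]:  pH = pK1 − log₁₀([CO2(aq)]/[HCO3-])
log₁₀(0.0490) = -1.310
pH = 6.39 − (-1.310) = 7.70

pH = 7.70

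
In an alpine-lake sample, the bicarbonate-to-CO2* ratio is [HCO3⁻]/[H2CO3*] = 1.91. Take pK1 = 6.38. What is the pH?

pH = 6.66

From K1 = [H⁺][HCO3⁻]/[H2CO3*]:  pH = pK1 + log₁₀([HCO3⁻]/[H2CO3*])
log₁₀(1.91) = +0.281
pH = 6.38 + (+0.281) = 6.66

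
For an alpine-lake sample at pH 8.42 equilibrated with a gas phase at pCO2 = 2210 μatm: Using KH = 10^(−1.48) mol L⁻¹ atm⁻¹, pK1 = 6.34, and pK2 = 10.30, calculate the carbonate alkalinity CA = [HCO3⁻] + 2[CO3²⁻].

CA = 9.03 mmol/L

[CO2*] = KH · pCO2 = 10^(−1.48) × 2210×10^-6 = 7.318×10^-5 mol/L
α₀ = 1/(1 + K1/[H⁺] + K1K2/[H⁺]²) = 1/(1 + 10^+2.08 + 10^+0.20) = 0.008143
DIC = [CO2*]/α₀ = 7.318×10^-5 / 0.008143 = 8.987 mmol/L
CA = (α₁ + 2α₂)·DIC = (0.9790 + 2×0.01291) × 8.987 = 9.03 mmol/L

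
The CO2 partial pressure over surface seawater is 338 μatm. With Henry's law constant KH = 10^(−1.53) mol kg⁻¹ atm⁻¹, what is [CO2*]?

[CO2*] = 9.98 μmol/kg

KH = 10^(−1.53) = 2.951×10^-2 mol kg⁻¹ atm⁻¹
[CO2*] = KH · pCO2 = 2.951×10^-2 × 338×10^-6 atm = 9.98×10^-6 mol/kg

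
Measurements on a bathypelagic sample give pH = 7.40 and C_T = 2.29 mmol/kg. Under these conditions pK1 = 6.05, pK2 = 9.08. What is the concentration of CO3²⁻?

α₂ = 1 / (1 + [H⁺]/K2 + [H⁺]²/(K1K2)) = 1 / (1 + 10^+1.68 + 10^+0.33)
   = 1 / (1 + 47.863 + 2.1380) = 1/51.001 = 0.01961
[CO3²⁻] = α₂ × DIC = 0.01961 × 2.29 = 0.0449 mmol/kg

[CO3²⁻] = 0.0449 mmol/kg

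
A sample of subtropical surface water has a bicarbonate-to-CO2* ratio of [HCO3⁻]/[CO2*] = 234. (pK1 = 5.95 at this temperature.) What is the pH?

From K1 = [H⁺][HCO3⁻]/[CO2*]:  pH = pK1 + log₁₀([HCO3⁻]/[CO2*])
log₁₀(234) = +2.369
pH = 5.95 + (+2.369) = 8.32

pH = 8.32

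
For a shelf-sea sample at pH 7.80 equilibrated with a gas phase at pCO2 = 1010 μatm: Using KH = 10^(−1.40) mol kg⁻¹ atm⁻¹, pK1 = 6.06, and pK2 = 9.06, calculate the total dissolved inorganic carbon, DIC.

[CO2*] = KH · pCO2 = 10^(−1.40) × 1010×10^-6 = 4.021×10^-5 mol/kg
α₀ = 1/(1 + K1/[H⁺] + K1K2/[H⁺]²) = 1/(1 + 10^+1.74 + 10^+0.48) = 0.01696
DIC = [CO2*]/α₀ = 4.021×10^-5 / 0.01696 = 2.37 mmol/kg

DIC = 2.37 mmol/kg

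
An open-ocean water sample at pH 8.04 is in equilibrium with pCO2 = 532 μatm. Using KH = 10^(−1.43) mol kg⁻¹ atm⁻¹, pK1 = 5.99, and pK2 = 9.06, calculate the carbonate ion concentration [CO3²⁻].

[CO2*] = KH · pCO2 = 10^(−1.43) × 532×10^-6 = 1.977×10^-5 mol/kg
α₀ = 1/(1 + K1/[H⁺] + K1K2/[H⁺]²) = 1/(1 + 10^+2.05 + 10^+1.03) = 0.008070
DIC = [CO2*]/α₀ = 1.977×10^-5 / 0.008070 = 2.449 mmol/kg
[CO3²⁻] = α₂·DIC; α₂ = 0.08647, so [CO3²⁻] = 0.08647 × 2.449 = 0.212 mmol/kg

[CO3²⁻] = 0.212 mmol/kg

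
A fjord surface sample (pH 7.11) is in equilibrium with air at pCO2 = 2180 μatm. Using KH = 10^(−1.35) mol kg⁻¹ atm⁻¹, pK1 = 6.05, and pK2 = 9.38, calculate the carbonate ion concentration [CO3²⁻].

[CO2*] = KH · pCO2 = 10^(−1.35) × 2180×10^-6 = 9.738×10^-5 mol/kg
α₀ = 1/(1 + K1/[H⁺] + K1K2/[H⁺]²) = 1/(1 + 10^+1.06 + 10^-1.21) = 0.07972
DIC = [CO2*]/α₀ = 9.738×10^-5 / 0.07972 = 1.221 mmol/kg
[CO3²⁻] = α₂·DIC; α₂ = 0.004916, so [CO3²⁻] = 0.004916 × 1.221 = 0.00600 mmol/kg = 6.00 μmol/kg

[CO3²⁻] = 6.00 μmol/kg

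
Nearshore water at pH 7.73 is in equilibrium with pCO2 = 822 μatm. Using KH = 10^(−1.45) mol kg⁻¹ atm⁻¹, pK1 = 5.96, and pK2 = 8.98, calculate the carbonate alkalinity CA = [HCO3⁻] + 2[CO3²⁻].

CA = 1.91 mmol/kg

[CO2*] = KH · pCO2 = 10^(−1.45) × 822×10^-6 = 2.917×10^-5 mol/kg
α₀ = 1/(1 + K1/[H⁺] + K1K2/[H⁺]²) = 1/(1 + 10^+1.77 + 10^+0.52) = 0.01582
DIC = [CO2*]/α₀ = 2.917×10^-5 / 0.01582 = 1.843 mmol/kg
CA = (α₁ + 2α₂)·DIC = (0.9318 + 2×0.05240) × 1.843 = 1.91 mmol/kg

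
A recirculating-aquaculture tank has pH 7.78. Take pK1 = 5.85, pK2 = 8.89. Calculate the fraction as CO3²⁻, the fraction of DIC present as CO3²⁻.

α₂ = 1 / (1 + [H⁺]/K2 + [H⁺]²/(K1K2)) = 1 / (1 + 10^+1.11 + 10^-0.82)
   = 1 / (1 + 12.882 + 0.15136) = 1/14.034 = 0.07126

α₂ = 0.0713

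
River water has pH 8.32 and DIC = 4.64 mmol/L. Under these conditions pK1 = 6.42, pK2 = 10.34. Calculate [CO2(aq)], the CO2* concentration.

[CO2*] = 0.0571 mmol/L

α₀ = 1 / (1 + K1/[H⁺] + K1K2/[H⁺]²) = 1 / (1 + 10^+1.90 + 10^-0.12)
   = 1 / (1 + 79.433 + 0.75858) = 1/81.191 = 0.01232
[CO2*] = α₀ × DIC = 0.01232 × 4.64 = 0.0571 mmol/L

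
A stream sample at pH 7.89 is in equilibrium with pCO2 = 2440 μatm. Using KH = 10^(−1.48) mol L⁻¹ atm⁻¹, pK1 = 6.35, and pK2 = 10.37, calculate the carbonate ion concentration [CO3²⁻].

[CO2*] = KH · pCO2 = 10^(−1.48) × 2440×10^-6 = 8.080×10^-5 mol/L
α₀ = 1/(1 + K1/[H⁺] + K1K2/[H⁺]²) = 1/(1 + 10^+1.54 + 10^-0.94) = 0.02794
DIC = [CO2*]/α₀ = 8.080×10^-5 / 0.02794 = 2.892 mmol/L
[CO3²⁻] = α₂·DIC; α₂ = 0.003208, so [CO3²⁻] = 0.003208 × 2.892 = 0.00928 mmol/L = 9.28 μmol/L

[CO3²⁻] = 9.28 μmol/L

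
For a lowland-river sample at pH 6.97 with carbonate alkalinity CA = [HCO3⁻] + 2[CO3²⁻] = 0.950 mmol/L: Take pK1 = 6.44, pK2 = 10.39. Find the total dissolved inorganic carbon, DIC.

CA = [HCO3⁻] + 2[CO3²⁻] = (α₁ + 2α₂)·DIC
At pH 6.97: [H⁺]/K1 = 10^-0.53 = 0.29512, K2/[H⁺] = 10^-3.42 = 0.00038019
α₁ = 1/(1 + 0.29512 + 0.00038019) = 1/1.2955 = 0.7719; α₂ = α₁·K2/[H⁺] = 0.0002935
α₁ + 2α₂ = 0.7725
DIC = CA / (α₁ + 2α₂) = 0.950 / 0.7725 = 1.23 mmol/L

DIC = 1.23 mmol/L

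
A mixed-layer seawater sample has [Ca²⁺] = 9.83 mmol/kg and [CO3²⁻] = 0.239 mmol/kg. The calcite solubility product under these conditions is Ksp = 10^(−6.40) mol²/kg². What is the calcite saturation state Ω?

Ω = 5.90

Ksp = 10^(−6.40) = 3.981×10^-7
Ω = [Ca²⁺][CO3²⁻]/Ksp = (9.83×10^-3)(0.239×10^-3) / 3.981×10^-7 = 5.90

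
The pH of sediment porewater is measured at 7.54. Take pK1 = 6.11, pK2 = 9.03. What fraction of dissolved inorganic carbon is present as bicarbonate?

α₁ = 1 / (1 + [H⁺]/K1 + K2/[H⁺]) = 1 / (1 + 10^-1.43 + 10^-1.49)
   = 1 / (1 + 0.037154 + 0.032359) = 1/1.0695 = 0.9350

α₁ = 0.935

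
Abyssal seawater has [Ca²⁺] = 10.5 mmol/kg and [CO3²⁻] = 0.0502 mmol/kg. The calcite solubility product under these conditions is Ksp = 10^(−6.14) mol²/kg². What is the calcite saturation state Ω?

Ω = 0.728

Ksp = 10^(−6.14) = 7.244×10^-7
Ω = [Ca²⁺][CO3²⁻]/Ksp = (10.5×10^-3)(0.0502×10^-3) / 7.244×10^-7 = 0.728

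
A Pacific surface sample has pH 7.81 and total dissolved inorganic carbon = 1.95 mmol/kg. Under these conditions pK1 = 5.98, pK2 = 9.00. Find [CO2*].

α₀ = 1 / (1 + K1/[H⁺] + K1K2/[H⁺]²) = 1 / (1 + 10^+1.83 + 10^+0.64)
   = 1 / (1 + 67.608 + 4.3652) = 1/72.973 = 0.01370
[CO2*] = α₀ × DIC = 0.01370 × 1.95 = 0.0267 mmol/kg

[CO2*] = 0.0267 mmol/kg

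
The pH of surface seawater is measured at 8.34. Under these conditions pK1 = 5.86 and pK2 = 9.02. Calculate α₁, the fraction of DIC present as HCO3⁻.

α₁ = 1 / (1 + [H⁺]/K1 + K2/[H⁺]) = 1 / (1 + 10^-2.48 + 10^-0.68)
   = 1 / (1 + 0.0033113 + 0.20893) = 1/1.2122 = 0.8249

α₁ = 0.825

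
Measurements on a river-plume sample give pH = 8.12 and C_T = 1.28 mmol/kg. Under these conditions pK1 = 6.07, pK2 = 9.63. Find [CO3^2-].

α₂ = 1 / (1 + [H⁺]/K2 + [H⁺]²/(K1K2)) = 1 / (1 + 10^+1.51 + 10^-0.54)
   = 1 / (1 + 32.359 + 0.28840) = 1/33.648 = 0.02972
[CO3²⁻] = α₂ × DIC = 0.02972 × 1.28 = 0.0380 mmol/kg

[CO3²⁻] = 0.0380 mmol/kg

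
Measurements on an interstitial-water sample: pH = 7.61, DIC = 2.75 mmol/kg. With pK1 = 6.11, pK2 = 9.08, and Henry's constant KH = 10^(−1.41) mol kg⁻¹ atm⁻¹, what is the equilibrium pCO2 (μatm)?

pCO2 = 2100 μatm

α₀ = 1 / (1 + K1/[H⁺] + K1K2/[H⁺]²) = 1 / (1 + 10^+1.50 + 10^+0.03)
   = 1 / (1 + 31.623 + 1.0715) = 1/33.694 = 0.02968
[CO2*] = α₀ × DIC = 0.02968 × 2.75 = 0.08162 mmol/kg
pCO2 = [CO2*]/KH = 8.162×10^-5 / 3.890×10^-2 = 2100 μatm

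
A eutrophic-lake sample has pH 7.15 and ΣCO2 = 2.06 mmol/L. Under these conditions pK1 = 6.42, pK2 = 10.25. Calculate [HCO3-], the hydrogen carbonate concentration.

α₁ = 1 / (1 + [H⁺]/K1 + K2/[H⁺]) = 1 / (1 + 10^-0.73 + 10^-3.10)
   = 1 / (1 + 0.18621 + 0.00079433) = 1/1.1870 = 0.8425
[HCO3⁻] = α₁ × DIC = 0.8425 × 2.06 = 1.74 mmol/L

[HCO3⁻] = 1.74 mmol/L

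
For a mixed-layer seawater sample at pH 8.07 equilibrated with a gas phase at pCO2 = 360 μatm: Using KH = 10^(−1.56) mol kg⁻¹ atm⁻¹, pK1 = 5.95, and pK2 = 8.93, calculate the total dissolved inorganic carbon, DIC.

[CO2*] = KH · pCO2 = 10^(−1.56) × 360×10^-6 = 9.915×10^-6 mol/kg
α₀ = 1/(1 + K1/[H⁺] + K1K2/[H⁺]²) = 1/(1 + 10^+2.12 + 10^+1.26) = 0.006622
DIC = [CO2*]/α₀ = 9.915×10^-6 / 0.006622 = 1.50 mmol/kg

DIC = 1.50 mmol/kg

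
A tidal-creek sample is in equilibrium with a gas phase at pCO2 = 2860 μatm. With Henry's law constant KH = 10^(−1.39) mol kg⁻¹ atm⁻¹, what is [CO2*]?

KH = 10^(−1.39) = 4.074×10^-2 mol kg⁻¹ atm⁻¹
[CO2*] = KH · pCO2 = 4.074×10^-2 × 2860×10^-6 atm = 1.17×10^-4 mol/kg

[CO2*] = 117 μmol/kg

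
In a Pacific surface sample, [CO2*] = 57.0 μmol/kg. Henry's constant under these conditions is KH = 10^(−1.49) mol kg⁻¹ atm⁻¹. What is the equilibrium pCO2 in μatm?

KH = 10^(−1.49) = 3.236×10^-2 mol kg⁻¹ atm⁻¹
pCO2 = [CO2*]/KH = 57.0×10^-6 / 3.236×10^-2 = 1.76×10^-3 atm = 1760 μatm

pCO2 = 1760 μatm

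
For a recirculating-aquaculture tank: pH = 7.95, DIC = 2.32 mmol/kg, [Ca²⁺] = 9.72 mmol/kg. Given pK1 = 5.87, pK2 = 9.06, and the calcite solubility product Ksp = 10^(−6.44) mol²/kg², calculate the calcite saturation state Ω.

Ω = 4.44

α₂ = 1 / (1 + [H⁺]/K2 + [H⁺]²/(K1K2)) = 1 / (1 + 10^+1.11 + 10^-0.97)
   = 1 / (1 + 12.882 + 0.10715) = 1/13.990 = 0.07148
[CO3²⁻] = α₂ × DIC = 0.07148 × 2.32 = 0.1658 mmol/kg
Ksp = 10^(−6.44) = 3.631×10^-7
Ω = [Ca²⁺][CO3²⁻]/Ksp = (9.72×10^-3)(1.658×10^-4) / 3.631×10^-7 = 4.44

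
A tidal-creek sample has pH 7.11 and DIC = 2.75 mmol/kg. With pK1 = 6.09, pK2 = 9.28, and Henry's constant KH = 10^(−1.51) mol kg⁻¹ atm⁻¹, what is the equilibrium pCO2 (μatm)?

α₀ = 1 / (1 + K1/[H⁺] + K1K2/[H⁺]²) = 1 / (1 + 10^+1.02 + 10^-1.15)
   = 1 / (1 + 10.471 + 0.070795) = 1/11.542 = 0.08664
[CO2*] = α₀ × DIC = 0.08664 × 2.75 = 0.2383 mmol/kg
pCO2 = [CO2*]/KH = 2.383×10^-4 / 3.090×10^-2 = 7710 μatm

pCO2 = 7710 μatm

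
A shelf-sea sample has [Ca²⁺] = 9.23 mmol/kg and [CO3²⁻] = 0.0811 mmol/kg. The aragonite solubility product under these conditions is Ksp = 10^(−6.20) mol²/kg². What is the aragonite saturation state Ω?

Ksp = 10^(−6.20) = 6.310×10^-7
Ω = [Ca²⁺][CO3²⁻]/Ksp = (9.23×10^-3)(0.0811×10^-3) / 6.310×10^-7 = 1.19

Ω = 1.19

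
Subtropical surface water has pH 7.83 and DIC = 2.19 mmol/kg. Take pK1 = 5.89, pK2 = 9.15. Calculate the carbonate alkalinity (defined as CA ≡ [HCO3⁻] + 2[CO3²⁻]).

CA = 2.27 mmol/kg

CA = [HCO3⁻] + 2[CO3²⁻] = (α₁ + 2α₂)·DIC
At pH 7.83: [H⁺]/K1 = 10^-1.94 = 0.011482, K2/[H⁺] = 10^-1.32 = 0.047863
α₁ = 1/(1 + 0.011482 + 0.047863) = 1/1.0593 = 0.9440; α₂ = α₁·K2/[H⁺] = 0.04518
α₁ + 2α₂ = 1.0343
CA = 1.0343 × 2.19 = 2.27 mmol/kg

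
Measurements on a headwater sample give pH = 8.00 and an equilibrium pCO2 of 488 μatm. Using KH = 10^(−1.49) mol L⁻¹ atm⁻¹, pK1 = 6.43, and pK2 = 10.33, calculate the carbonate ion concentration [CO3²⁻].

[CO3²⁻] = 2.74 μmol/L

[CO2*] = KH · pCO2 = 10^(−1.49) × 488×10^-6 = 1.579×10^-5 mol/L
α₀ = 1/(1 + K1/[H⁺] + K1K2/[H⁺]²) = 1/(1 + 10^+1.57 + 10^-0.76) = 0.02609
DIC = [CO2*]/α₀ = 1.579×10^-5 / 0.02609 = 0.6052 mmol/L
[CO3²⁻] = α₂·DIC; α₂ = 0.004534, so [CO3²⁻] = 0.004534 × 0.6052 = 0.00274 mmol/L = 2.74 μmol/L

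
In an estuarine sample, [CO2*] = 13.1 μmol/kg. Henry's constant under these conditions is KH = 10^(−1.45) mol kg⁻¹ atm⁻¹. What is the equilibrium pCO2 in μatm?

KH = 10^(−1.45) = 3.548×10^-2 mol kg⁻¹ atm⁻¹
pCO2 = [CO2*]/KH = 13.1×10^-6 / 3.548×10^-2 = 3.69×10^-4 atm = 369 μatm

pCO2 = 369 μatm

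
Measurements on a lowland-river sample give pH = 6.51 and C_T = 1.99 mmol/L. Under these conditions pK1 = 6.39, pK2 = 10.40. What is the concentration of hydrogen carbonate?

α₁ = 1 / (1 + [H⁺]/K1 + K2/[H⁺]) = 1 / (1 + 10^-0.12 + 10^-3.89)
   = 1 / (1 + 0.75858 + 0.00012882) = 1/1.7587 = 0.5686
[HCO3⁻] = α₁ × DIC = 0.5686 × 1.99 = 1.13 mmol/L

[HCO3⁻] = 1.13 mmol/L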